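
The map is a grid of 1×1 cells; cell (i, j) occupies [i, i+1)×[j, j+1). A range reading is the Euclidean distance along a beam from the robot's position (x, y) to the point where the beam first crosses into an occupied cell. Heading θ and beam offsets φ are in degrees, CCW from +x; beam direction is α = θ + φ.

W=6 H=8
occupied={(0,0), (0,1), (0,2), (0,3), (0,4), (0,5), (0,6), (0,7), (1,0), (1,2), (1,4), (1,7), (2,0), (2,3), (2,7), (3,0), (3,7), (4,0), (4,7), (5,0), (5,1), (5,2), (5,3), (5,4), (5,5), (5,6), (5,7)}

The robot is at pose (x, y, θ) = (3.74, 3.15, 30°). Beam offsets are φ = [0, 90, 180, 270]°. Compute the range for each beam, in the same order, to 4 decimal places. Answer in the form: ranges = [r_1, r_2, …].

beam 1: φ=0°, α=30°
  dir = (cos 30°, sin 30°) = (0.8660, 0.5000); from cell (3,3)
  next x-line at t=0.3002, next y-line at t=1.7000; Δt_x=1.1547, Δt_y=2.0000
    x: enter (4,3) at t=0.3002
    x: enter (5,3) at t=1.4549 ← occupied
  → r_1 = 1.4549
beam 2: φ=90°, α=120°
  dir = (cos 120°, sin 120°) = (-0.5000, 0.8660); from cell (3,3)
  next x-line at t=1.4800, next y-line at t=0.9815; Δt_x=2.0000, Δt_y=1.1547
    y: enter (3,4) at t=0.9815
    x: enter (2,4) at t=1.4800
    y: enter (2,5) at t=2.1362
    y: enter (2,6) at t=3.2909
    x: enter (1,6) at t=3.4800
    y: enter (1,7) at t=4.4456 ← occupied
  → r_2 = 4.4456
beam 3: φ=180°, α=210°
  dir = (cos 210°, sin 210°) = (-0.8660, -0.5000); from cell (3,3)
  next x-line at t=0.8545, next y-line at t=0.3000; Δt_x=1.1547, Δt_y=2.0000
    y: enter (3,2) at t=0.3000
    x: enter (2,2) at t=0.8545
    x: enter (1,2) at t=2.0092 ← occupied
  → r_3 = 2.0092
beam 4: φ=270°, α=300°
  dir = (cos 300°, sin 300°) = (0.5000, -0.8660); from cell (3,3)
  next x-line at t=0.5200, next y-line at t=0.1732; Δt_x=2.0000, Δt_y=1.1547
    y: enter (3,2) at t=0.1732
    x: enter (4,2) at t=0.5200
    y: enter (4,1) at t=1.3279
    y: enter (4,0) at t=2.4826 ← occupied
  → r_4 = 2.4826

ranges = [1.4549, 4.4456, 2.0092, 2.4826]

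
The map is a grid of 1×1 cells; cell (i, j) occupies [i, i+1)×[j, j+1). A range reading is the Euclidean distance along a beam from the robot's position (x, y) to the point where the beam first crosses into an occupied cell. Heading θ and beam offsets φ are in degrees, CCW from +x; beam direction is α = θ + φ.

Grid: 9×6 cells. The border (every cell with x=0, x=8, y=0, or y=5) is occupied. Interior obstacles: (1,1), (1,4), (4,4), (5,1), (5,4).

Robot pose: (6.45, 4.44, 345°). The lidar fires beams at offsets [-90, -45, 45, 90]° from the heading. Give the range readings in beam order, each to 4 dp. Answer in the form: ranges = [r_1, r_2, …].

ranges = [2.5261, 3.1000, 1.1200, 0.5798]

beam 1: φ=-90°, α=255°
  dir = (cos 255°, sin 255°) = (-0.2588, -0.9659); from cell (6,4)
  next x-line at t=1.7387, next y-line at t=0.4555; Δt_x=3.8637, Δt_y=1.0353
    y: enter (6,3) at t=0.4555
    y: enter (6,2) at t=1.4908
    x: enter (5,2) at t=1.7387
    y: enter (5,1) at t=2.5261 ← occupied
  → r_1 = 2.5261
beam 2: φ=-45°, α=300°
  dir = (cos 300°, sin 300°) = (0.5000, -0.8660); from cell (6,4)
  next x-line at t=1.1000, next y-line at t=0.5081; Δt_x=2.0000, Δt_y=1.1547
    y: enter (6,3) at t=0.5081
    x: enter (7,3) at t=1.1000
    y: enter (7,2) at t=1.6628
    y: enter (7,1) at t=2.8175
    x: enter (8,1) at t=3.1000 ← occupied
  → r_2 = 3.1000
beam 3: φ=45°, α=30°
  dir = (cos 30°, sin 30°) = (0.8660, 0.5000); from cell (6,4)
  next x-line at t=0.6351, next y-line at t=1.1200; Δt_x=1.1547, Δt_y=2.0000
    x: enter (7,4) at t=0.6351
    y: enter (7,5) at t=1.1200 ← occupied
  → r_3 = 1.1200
beam 4: φ=90°, α=75°
  dir = (cos 75°, sin 75°) = (0.2588, 0.9659); from cell (6,4)
  next x-line at t=2.1250, next y-line at t=0.5798; Δt_x=3.8637, Δt_y=1.0353
    y: enter (6,5) at t=0.5798 ← occupied
  → r_4 = 0.5798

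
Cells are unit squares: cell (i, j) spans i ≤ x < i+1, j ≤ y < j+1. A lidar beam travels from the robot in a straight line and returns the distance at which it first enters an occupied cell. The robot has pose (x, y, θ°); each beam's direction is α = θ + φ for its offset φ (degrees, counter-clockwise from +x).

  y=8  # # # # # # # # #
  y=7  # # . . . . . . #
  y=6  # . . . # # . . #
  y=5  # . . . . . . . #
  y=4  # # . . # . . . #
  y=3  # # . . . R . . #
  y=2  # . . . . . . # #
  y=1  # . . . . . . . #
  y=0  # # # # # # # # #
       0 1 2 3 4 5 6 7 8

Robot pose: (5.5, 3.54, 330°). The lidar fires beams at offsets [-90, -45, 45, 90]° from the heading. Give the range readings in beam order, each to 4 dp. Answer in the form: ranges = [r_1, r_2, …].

beam 1: φ=-90°, α=240°
  cosα=-0.5000 sinα=-0.8660 | (5,3) | tMaxX 1.0000 tMaxY 0.6235 | tΔX 2.0000 tΔY 1.1547
    t=0.6235 [y] (5,2)
    t=1.0000 [x] (4,2)
    t=1.7782 [y] (4,1)
    t=2.9329 [y] (4,0) — stop
  → r_1 = 2.9329
beam 2: φ=-45°, α=285°
  cosα=0.2588 sinα=-0.9659 | (5,3) | tMaxX 1.9319 tMaxY 0.5590 | tΔX 3.8637 tΔY 1.0353
    t=0.5590 [y] (5,2)
    t=1.5943 [y] (5,1)
    t=1.9319 [x] (6,1)
    t=2.6296 [y] (6,0) — stop
  → r_2 = 2.6296
beam 3: φ=45°, α=15°
  cosα=0.9659 sinα=0.2588 | (5,3) | tMaxX 0.5176 tMaxY 1.7773 | tΔX 1.0353 tΔY 3.8637
    t=0.5176 [x] (6,3)
    t=1.5529 [x] (7,3)
    t=1.7773 [y] (7,4)
    t=2.5882 [x] (8,4) — stop
  → r_3 = 2.5882
beam 4: φ=90°, α=60°
  cosα=0.5000 sinα=0.8660 | (5,3) | tMaxX 1.0000 tMaxY 0.5312 | tΔX 2.0000 tΔY 1.1547
    t=0.5312 [y] (5,4)
    t=1.0000 [x] (6,4)
    t=1.6859 [y] (6,5)
    t=2.8406 [y] (6,6)
    t=3.0000 [x] (7,6)
    t=3.9953 [y] (7,7)
    t=5.0000 [x] (8,7) — stop
  → r_4 = 5.0000

ranges = [2.9329, 2.6296, 2.5882, 5.0000]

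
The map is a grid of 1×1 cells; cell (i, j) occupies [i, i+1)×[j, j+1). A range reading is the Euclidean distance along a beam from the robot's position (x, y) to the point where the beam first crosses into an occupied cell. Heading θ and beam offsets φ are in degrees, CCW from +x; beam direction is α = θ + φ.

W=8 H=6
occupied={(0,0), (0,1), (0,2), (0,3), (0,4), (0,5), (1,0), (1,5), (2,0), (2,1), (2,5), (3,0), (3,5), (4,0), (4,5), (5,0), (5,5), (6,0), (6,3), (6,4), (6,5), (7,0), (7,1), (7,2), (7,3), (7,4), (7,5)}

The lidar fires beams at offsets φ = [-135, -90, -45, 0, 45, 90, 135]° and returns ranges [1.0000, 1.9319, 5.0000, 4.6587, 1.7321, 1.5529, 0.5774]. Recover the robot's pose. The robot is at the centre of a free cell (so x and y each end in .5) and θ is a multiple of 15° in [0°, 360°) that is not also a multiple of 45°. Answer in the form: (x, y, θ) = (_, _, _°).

(x, y, θ) = (1.5, 3.5, 15°)

The pose lattice has 21·16 = 336 candidates. Test each by forward raycasting.
  (5.5, 2.5, 30°): beam 1 = 1.5529 ≠ 1.0000 ✗
  (2.5, 2.5, 120°): beam 1 = 4.6587 ≠ 1.0000 ✗
  (1.5, 2.5, 195°): beam 1 = 2.8868 ≠ 1.0000 ✗
  (2.5, 4.5, 210°): beam 1 = 0.5176 ≠ 1.0000 ✗
  …
  (1.5, 3.5, 15°): r_1=1.0000, r_2=1.9319, r_3=5.0000, r_4=4.6587, r_5=1.7321, r_6=1.5529, r_7=0.5774 — all match ✓
No second candidate reproduces the full scan.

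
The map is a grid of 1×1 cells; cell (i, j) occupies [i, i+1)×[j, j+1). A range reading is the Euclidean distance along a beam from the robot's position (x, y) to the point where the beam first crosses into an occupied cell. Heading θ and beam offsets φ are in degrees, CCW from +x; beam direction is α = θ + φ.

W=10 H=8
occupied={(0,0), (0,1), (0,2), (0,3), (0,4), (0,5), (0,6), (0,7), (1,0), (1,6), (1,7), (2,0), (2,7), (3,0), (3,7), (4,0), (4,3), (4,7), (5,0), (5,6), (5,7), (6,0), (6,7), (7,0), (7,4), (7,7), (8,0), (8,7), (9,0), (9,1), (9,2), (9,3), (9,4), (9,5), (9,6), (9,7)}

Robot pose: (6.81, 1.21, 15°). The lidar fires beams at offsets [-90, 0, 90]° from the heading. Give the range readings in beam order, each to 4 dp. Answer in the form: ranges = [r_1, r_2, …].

ranges = [0.2174, 2.2673, 4.9590]

beam 1: φ=-90°, α=285°
  cosα=0.2588 sinα=-0.9659 | (6,1) | tMaxX 0.7341 tMaxY 0.2174 | tΔX 3.8637 tΔY 1.0353
    t=0.2174 [y] (6,0) — stop
  → r_1 = 0.2174
beam 2: φ=0°, α=15°
  cosα=0.9659 sinα=0.2588 | (6,1) | tMaxX 0.1967 tMaxY 3.0523 | tΔX 1.0353 tΔY 3.8637
    t=0.1967 [x] (7,1)
    t=1.2320 [x] (8,1)
    t=2.2673 [x] (9,1) — stop
  → r_2 = 2.2673
beam 3: φ=90°, α=105°
  cosα=-0.2588 sinα=0.9659 | (6,1) | tMaxX 3.1296 tMaxY 0.8179 | tΔX 3.8637 tΔY 1.0353
    t=0.8179 [y] (6,2)
    t=1.8531 [y] (6,3)
    t=2.8884 [y] (6,4)
    t=3.1296 [x] (5,4)
    t=3.9237 [y] (5,5)
    t=4.9590 [y] (5,6) — stop
  → r_3 = 4.9590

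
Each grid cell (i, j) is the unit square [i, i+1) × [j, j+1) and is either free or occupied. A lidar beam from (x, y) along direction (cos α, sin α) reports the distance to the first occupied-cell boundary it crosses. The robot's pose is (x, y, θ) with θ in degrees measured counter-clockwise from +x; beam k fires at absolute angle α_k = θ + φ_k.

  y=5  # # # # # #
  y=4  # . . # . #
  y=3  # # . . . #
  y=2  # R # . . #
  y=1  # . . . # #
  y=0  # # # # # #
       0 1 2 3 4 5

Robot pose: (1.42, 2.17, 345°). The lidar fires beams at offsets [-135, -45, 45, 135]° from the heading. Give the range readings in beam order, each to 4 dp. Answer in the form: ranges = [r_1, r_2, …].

beam 1: φ=-135°, α=210°
  d=(-0.8660,-0.5000)  start (1,2)  tX=0.4850 tY=0.3400  stride 1/|dx|=1.1547 1/|dy|=2.0000
    cross y-line → (1,1), t=0.3400
    cross x-line → (0,1), t=0.4850 (wall)
  → r_1 = 0.4850
beam 2: φ=-45°, α=300°
  d=(0.5000,-0.8660)  start (1,2)  tX=1.1600 tY=0.1963  stride 1/|dx|=2.0000 1/|dy|=1.1547
    cross y-line → (1,1), t=0.1963
    cross x-line → (2,1), t=1.1600
    cross y-line → (2,0), t=1.3510 (wall)
  → r_2 = 1.3510
beam 3: φ=45°, α=30°
  d=(0.8660,0.5000)  start (1,2)  tX=0.6697 tY=1.6600  stride 1/|dx|=1.1547 1/|dy|=2.0000
    cross x-line → (2,2), t=0.6697 (wall)
  → r_3 = 0.6697
beam 4: φ=135°, α=120°
  d=(-0.5000,0.8660)  start (1,2)  tX=0.8400 tY=0.9584  stride 1/|dx|=2.0000 1/|dy|=1.1547
    cross x-line → (0,2), t=0.8400 (wall)
  → r_4 = 0.8400

ranges = [0.4850, 1.3510, 0.6697, 0.8400]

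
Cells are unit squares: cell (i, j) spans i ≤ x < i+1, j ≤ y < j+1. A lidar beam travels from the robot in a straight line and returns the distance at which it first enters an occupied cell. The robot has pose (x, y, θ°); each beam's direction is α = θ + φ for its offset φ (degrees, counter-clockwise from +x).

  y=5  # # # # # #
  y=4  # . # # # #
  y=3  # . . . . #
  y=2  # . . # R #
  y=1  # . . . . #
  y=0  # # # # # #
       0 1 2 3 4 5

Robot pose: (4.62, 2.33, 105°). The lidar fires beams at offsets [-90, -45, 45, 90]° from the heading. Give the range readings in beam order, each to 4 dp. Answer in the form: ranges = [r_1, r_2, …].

beam 1: φ=-90°, α=15°
  d=(0.9659,0.2588)  start (4,2)  tX=0.3934 tY=2.5887  stride 1/|dx|=1.0353 1/|dy|=3.8637
    cross x-line → (5,2), t=0.3934 (wall)
  → r_1 = 0.3934
beam 2: φ=-45°, α=60°
  d=(0.5000,0.8660)  start (4,2)  tX=0.7600 tY=0.7736  stride 1/|dx|=2.0000 1/|dy|=1.1547
    cross x-line → (5,2), t=0.7600 (wall)
  → r_2 = 0.7600
beam 3: φ=45°, α=150°
  d=(-0.8660,0.5000)  start (4,2)  tX=0.7159 tY=1.3400  stride 1/|dx|=1.1547 1/|dy|=2.0000
    cross x-line → (3,2), t=0.7159 (wall)
  → r_3 = 0.7159
beam 4: φ=90°, α=195°
  d=(-0.9659,-0.2588)  start (4,2)  tX=0.6419 tY=1.2750  stride 1/|dx|=1.0353 1/|dy|=3.8637
    cross x-line → (3,2), t=0.6419 (wall)
  → r_4 = 0.6419

ranges = [0.3934, 0.7600, 0.7159, 0.6419]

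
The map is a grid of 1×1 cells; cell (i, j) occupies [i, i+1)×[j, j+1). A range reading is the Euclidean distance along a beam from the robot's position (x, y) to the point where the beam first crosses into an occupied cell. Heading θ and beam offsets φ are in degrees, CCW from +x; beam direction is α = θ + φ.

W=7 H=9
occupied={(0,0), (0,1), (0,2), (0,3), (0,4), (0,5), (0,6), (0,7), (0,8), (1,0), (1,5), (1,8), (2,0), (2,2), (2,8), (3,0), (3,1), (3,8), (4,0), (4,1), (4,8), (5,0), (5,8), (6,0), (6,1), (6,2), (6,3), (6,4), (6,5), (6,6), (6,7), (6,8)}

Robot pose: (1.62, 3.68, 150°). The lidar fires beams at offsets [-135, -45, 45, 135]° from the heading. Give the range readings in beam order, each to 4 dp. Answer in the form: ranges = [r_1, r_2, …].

beam 1: φ=-135°, α=15°
  cosα=0.9659 sinα=0.2588 | (1,3) | tMaxX 0.3934 tMaxY 1.2364 | tΔX 1.0353 tΔY 3.8637
    t=0.3934 [x] (2,3)
    t=1.2364 [y] (2,4)
    t=1.4287 [x] (3,4)
    t=2.4640 [x] (4,4)
    t=3.4992 [x] (5,4)
    t=4.5345 [x] (6,4) — stop
  → r_1 = 4.5345
beam 2: φ=-45°, α=105°
  cosα=-0.2588 sinα=0.9659 | (1,3) | tMaxX 2.3955 tMaxY 0.3313 | tΔX 3.8637 tΔY 1.0353
    t=0.3313 [y] (1,4)
    t=1.3666 [y] (1,5) — stop
  → r_2 = 1.3666
beam 3: φ=45°, α=195°
  cosα=-0.9659 sinα=-0.2588 | (1,3) | tMaxX 0.6419 tMaxY 2.6273 | tΔX 1.0353 tΔY 3.8637
    t=0.6419 [x] (0,3) — stop
  → r_3 = 0.6419
beam 4: φ=135°, α=285°
  cosα=0.2588 sinα=-0.9659 | (1,3) | tMaxX 1.4682 tMaxY 0.7040 | tΔX 3.8637 tΔY 1.0353
    t=0.7040 [y] (1,2)
    t=1.4682 [x] (2,2) — stop
  → r_4 = 1.4682

ranges = [4.5345, 1.3666, 0.6419, 1.4682]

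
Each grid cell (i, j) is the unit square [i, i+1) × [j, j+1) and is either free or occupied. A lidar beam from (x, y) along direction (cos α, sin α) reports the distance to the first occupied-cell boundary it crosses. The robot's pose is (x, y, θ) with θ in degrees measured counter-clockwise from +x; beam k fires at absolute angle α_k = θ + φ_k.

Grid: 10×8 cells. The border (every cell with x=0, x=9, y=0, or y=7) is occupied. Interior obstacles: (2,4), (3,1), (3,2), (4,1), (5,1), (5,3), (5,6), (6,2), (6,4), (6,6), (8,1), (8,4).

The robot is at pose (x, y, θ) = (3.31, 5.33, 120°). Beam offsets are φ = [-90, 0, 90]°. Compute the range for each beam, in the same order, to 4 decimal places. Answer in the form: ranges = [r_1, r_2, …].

ranges = [1.9514, 1.9283, 0.6600]

beam 1: φ=-90°, α=30°
  dir = (cos 30°, sin 30°) = (0.8660, 0.5000); from cell (3,5)
  next x-line at t=0.7967, next y-line at t=1.3400; Δt_x=1.1547, Δt_y=2.0000
    x: enter (4,5) at t=0.7967
    y: enter (4,6) at t=1.3400
    x: enter (5,6) at t=1.9514 ← occupied
  → r_1 = 1.9514
beam 2: φ=0°, α=120°
  dir = (cos 120°, sin 120°) = (-0.5000, 0.8660); from cell (3,5)
  next x-line at t=0.6200, next y-line at t=0.7736; Δt_x=2.0000, Δt_y=1.1547
    x: enter (2,5) at t=0.6200
    y: enter (2,6) at t=0.7736
    y: enter (2,7) at t=1.9283 ← occupied
  → r_2 = 1.9283
beam 3: φ=90°, α=210°
  dir = (cos 210°, sin 210°) = (-0.8660, -0.5000); from cell (3,5)
  next x-line at t=0.3580, next y-line at t=0.6600; Δt_x=1.1547, Δt_y=2.0000
    x: enter (2,5) at t=0.3580
    y: enter (2,4) at t=0.6600 ← occupied
  → r_3 = 0.6600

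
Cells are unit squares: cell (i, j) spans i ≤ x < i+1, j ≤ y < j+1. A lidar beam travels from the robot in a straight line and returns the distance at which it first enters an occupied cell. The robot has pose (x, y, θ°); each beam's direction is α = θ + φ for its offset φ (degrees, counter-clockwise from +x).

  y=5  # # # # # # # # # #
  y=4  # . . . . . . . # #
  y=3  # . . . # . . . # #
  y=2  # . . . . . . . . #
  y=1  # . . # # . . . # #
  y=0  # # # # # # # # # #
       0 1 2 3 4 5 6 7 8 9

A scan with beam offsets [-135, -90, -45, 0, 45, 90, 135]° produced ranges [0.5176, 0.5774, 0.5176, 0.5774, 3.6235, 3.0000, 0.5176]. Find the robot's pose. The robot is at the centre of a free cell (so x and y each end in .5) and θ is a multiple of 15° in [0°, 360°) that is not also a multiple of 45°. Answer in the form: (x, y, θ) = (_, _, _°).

(x, y, θ) = (8.5, 2.5, 120°)

The pose lattice has 26·16 = 416 candidates. Test each by forward raycasting.
  (7.5, 1.5, 240°): beam 1 = 3.6235 ≠ 0.5176 ✗
  (7.5, 2.5, 210°): beam 1 = 1.9319 ≠ 0.5176 ✗
  (6.5, 4.5, 105°): beam 1 = 1.7321 ≠ 0.5176 ✗
  (1.5, 1.5, 195°): beam 1 = 4.0415 ≠ 0.5176 ✗
  (4.5, 2.5, 195°): beam 1 = 0.5774 ≠ 0.5176 ✗
  …
  (8.5, 2.5, 120°): r_1=0.5176, r_2=0.5774, r_3=0.5176, r_4=0.5774, r_5=3.6235, r_6=3.0000, r_7=0.5176 — all match ✓
No second candidate reproduces the full scan.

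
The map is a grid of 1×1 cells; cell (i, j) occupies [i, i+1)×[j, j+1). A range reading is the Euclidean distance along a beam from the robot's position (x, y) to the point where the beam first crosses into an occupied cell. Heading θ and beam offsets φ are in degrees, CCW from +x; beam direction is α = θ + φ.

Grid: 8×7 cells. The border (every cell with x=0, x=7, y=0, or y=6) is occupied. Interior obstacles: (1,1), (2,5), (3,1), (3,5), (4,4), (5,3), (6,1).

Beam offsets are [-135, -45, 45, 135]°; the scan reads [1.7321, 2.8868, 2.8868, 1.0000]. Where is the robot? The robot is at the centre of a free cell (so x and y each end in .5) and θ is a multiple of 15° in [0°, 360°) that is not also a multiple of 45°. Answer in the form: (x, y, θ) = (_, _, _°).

Candidates: 23 free-cell centres × 16 headings = 368 poses. Raycast each; keep the one whose scan matches to 4 dp.
  (3.5, 2.5, 30°): beam 1 = 0.5176 ≠ 1.7321 ✗
  (4.5, 5.5, 120°): beam 1 = 2.5882 ≠ 1.7321 ✗
  (1.5, 5.5, 105°): beam 1 = 0.5774 ≠ 1.7321 ✗
  (3.5, 4.5, 210°): beam 1 = 0.5176 ≠ 1.7321 ✗
  (6.5, 4.5, 195°): beam 1 = 1.0000 ≠ 1.7321 ✗
  …
  (3.5, 3.5, 255°): r_1=1.7321, r_2=2.8868, r_3=2.8868, r_4=1.0000 — all match ✓
No second candidate reproduces the full scan.

(x, y, θ) = (3.5, 3.5, 255°)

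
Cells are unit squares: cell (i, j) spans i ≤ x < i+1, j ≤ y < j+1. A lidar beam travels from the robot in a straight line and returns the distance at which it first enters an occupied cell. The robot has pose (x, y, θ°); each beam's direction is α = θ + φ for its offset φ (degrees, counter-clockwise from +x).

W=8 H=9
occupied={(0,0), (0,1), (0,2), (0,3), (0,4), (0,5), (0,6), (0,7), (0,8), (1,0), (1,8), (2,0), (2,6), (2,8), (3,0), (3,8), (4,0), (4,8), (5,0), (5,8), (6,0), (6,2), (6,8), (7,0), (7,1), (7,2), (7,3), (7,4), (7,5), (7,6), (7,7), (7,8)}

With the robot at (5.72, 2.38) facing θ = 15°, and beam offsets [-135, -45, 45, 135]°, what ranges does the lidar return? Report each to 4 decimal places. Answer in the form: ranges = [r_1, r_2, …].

ranges = [1.5935, 0.3233, 0.5600, 5.4502]

beam 1: φ=-135°, α=240°
  cosα=-0.5000 sinα=-0.8660 | (5,2) | tMaxX 1.4400 tMaxY 0.4388 | tΔX 2.0000 tΔY 1.1547
    t=0.4388 [y] (5,1)
    t=1.4400 [x] (4,1)
    t=1.5935 [y] (4,0) — stop
  → r_1 = 1.5935
beam 2: φ=-45°, α=330°
  cosα=0.8660 sinα=-0.5000 | (5,2) | tMaxX 0.3233 tMaxY 0.7600 | tΔX 1.1547 tΔY 2.0000
    t=0.3233 [x] (6,2) — stop
  → r_2 = 0.3233
beam 3: φ=45°, α=60°
  cosα=0.5000 sinα=0.8660 | (5,2) | tMaxX 0.5600 tMaxY 0.7159 | tΔX 2.0000 tΔY 1.1547
    t=0.5600 [x] (6,2) — stop
  → r_3 = 0.5600
beam 4: φ=135°, α=150°
  cosα=-0.8660 sinα=0.5000 | (5,2) | tMaxX 0.8314 tMaxY 1.2400 | tΔX 1.1547 tΔY 2.0000
    t=0.8314 [x] (4,2)
    t=1.2400 [y] (4,3)
    t=1.9861 [x] (3,3)
    t=3.1408 [x] (2,3)
    t=3.2400 [y] (2,4)
    t=4.2955 [x] (1,4)
    t=5.2400 [y] (1,5)
    t=5.4502 [x] (0,5) — stop
  → r_4 = 5.4502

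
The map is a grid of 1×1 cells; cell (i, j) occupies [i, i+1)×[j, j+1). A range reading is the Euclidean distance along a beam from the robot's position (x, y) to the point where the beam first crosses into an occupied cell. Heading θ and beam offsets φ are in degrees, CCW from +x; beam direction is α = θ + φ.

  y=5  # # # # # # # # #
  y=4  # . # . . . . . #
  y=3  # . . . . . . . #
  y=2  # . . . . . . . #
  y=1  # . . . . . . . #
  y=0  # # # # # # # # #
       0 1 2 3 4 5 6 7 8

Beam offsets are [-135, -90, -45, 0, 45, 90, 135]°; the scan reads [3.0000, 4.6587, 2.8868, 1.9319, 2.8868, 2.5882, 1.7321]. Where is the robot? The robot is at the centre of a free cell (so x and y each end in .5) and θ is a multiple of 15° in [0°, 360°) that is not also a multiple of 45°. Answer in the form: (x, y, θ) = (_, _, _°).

(x, y, θ) = (3.5, 2.5, 105°)

Enumerate (i+0.5, j+0.5, θ) over the 27 free cells and 16 admissible headings. For each, cast all 7 beams and compare to the given ranges.
  (7.5, 1.5, 30°): beam 1 = 0.5176 ≠ 3.0000 ✗
  (3.5, 4.5, 75°): beam 1 = 4.0415 ≠ 3.0000 ✗
  (4.5, 1.5, 15°): beam 1 = 0.5774 ≠ 3.0000 ✗
  …
  (3.5, 2.5, 105°): r_1=3.0000, r_2=4.6587, r_3=2.8868, r_4=1.9319, r_5=2.8868, r_6=2.5882, r_7=1.7321 — all match ✓
Unique over the lattice → pose = (3.5, 2.5, 105°).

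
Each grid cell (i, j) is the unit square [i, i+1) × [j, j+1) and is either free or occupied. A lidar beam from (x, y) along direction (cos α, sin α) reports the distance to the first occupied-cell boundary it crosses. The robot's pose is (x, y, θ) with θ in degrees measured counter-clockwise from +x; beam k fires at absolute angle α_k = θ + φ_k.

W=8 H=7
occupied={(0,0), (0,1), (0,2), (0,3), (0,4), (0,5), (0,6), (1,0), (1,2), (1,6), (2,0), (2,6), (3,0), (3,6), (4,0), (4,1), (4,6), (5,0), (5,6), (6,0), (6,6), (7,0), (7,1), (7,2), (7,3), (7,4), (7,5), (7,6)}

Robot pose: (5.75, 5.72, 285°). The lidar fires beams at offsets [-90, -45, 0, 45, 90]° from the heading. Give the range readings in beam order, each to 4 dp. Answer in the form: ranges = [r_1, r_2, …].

ranges = [4.9176, 5.4502, 4.8296, 1.4434, 1.0818]

beam 1: φ=-90°, α=195°
  cosα=-0.9659 sinα=-0.2588 | (5,5) | tMaxX 0.7765 tMaxY 2.7819 | tΔX 1.0353 tΔY 3.8637
    t=0.7765 [x] (4,5)
    t=1.8117 [x] (3,5)
    t=2.7819 [y] (3,4)
    t=2.8470 [x] (2,4)
    t=3.8823 [x] (1,4)
    t=4.9176 [x] (0,4) — stop
  → r_1 = 4.9176
beam 2: φ=-45°, α=240°
  cosα=-0.5000 sinα=-0.8660 | (5,5) | tMaxX 1.5000 tMaxY 0.8314 | tΔX 2.0000 tΔY 1.1547
    t=0.8314 [y] (5,4)
    t=1.5000 [x] (4,4)
    t=1.9861 [y] (4,3)
    t=3.1408 [y] (4,2)
    t=3.5000 [x] (3,2)
    t=4.2955 [y] (3,1)
    t=5.4502 [y] (3,0) — stop
  → r_2 = 5.4502
beam 3: φ=0°, α=285°
  cosα=0.2588 sinα=-0.9659 | (5,5) | tMaxX 0.9659 tMaxY 0.7454 | tΔX 3.8637 tΔY 1.0353
    t=0.7454 [y] (5,4)
    t=0.9659 [x] (6,4)
    t=1.7807 [y] (6,3)
    t=2.8160 [y] (6,2)
    t=3.8512 [y] (6,1)
    t=4.8296 [x] (7,1) — stop
  → r_3 = 4.8296
beam 4: φ=45°, α=330°
  cosα=0.8660 sinα=-0.5000 | (5,5) | tMaxX 0.2887 tMaxY 1.4400 | tΔX 1.1547 tΔY 2.0000
    t=0.2887 [x] (6,5)
    t=1.4400 [y] (6,4)
    t=1.4434 [x] (7,4) — stop
  → r_4 = 1.4434
beam 5: φ=90°, α=15°
  cosα=0.9659 sinα=0.2588 | (5,5) | tMaxX 0.2588 tMaxY 1.0818 | tΔX 1.0353 tΔY 3.8637
    t=0.2588 [x] (6,5)
    t=1.0818 [y] (6,6) — stop
  → r_5 = 1.0818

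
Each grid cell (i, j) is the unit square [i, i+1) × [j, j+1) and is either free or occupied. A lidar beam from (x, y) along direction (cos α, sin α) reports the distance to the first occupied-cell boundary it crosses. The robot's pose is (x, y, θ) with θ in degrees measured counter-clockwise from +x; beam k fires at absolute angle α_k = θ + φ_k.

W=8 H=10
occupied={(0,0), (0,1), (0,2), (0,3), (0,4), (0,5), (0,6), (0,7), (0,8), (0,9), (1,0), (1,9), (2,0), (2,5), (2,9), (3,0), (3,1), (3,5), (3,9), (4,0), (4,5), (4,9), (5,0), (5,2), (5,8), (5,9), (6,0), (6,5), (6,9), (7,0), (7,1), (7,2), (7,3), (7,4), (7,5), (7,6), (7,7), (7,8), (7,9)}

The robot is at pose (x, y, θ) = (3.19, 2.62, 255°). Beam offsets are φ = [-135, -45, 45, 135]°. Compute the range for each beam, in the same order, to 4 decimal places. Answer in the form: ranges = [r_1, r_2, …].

ranges = [4.3800, 2.5288, 0.7159, 4.3994]

beam 1: φ=-135°, α=120°
  dir = (cos 120°, sin 120°) = (-0.5000, 0.8660); from cell (3,2)
  next x-line at t=0.3800, next y-line at t=0.4388; Δt_x=2.0000, Δt_y=1.1547
    x: enter (2,2) at t=0.3800
    y: enter (2,3) at t=0.4388
    y: enter (2,4) at t=1.5935
    x: enter (1,4) at t=2.3800
    y: enter (1,5) at t=2.7482
    y: enter (1,6) at t=3.9029
    x: enter (0,6) at t=4.3800 ← occupied
  → r_1 = 4.3800
beam 2: φ=-45°, α=210°
  dir = (cos 210°, sin 210°) = (-0.8660, -0.5000); from cell (3,2)
  next x-line at t=0.2194, next y-line at t=1.2400; Δt_x=1.1547, Δt_y=2.0000
    x: enter (2,2) at t=0.2194
    y: enter (2,1) at t=1.2400
    x: enter (1,1) at t=1.3741
    x: enter (0,1) at t=2.5288 ← occupied
  → r_2 = 2.5288
beam 3: φ=45°, α=300°
  dir = (cos 300°, sin 300°) = (0.5000, -0.8660); from cell (3,2)
  next x-line at t=1.6200, next y-line at t=0.7159; Δt_x=2.0000, Δt_y=1.1547
    y: enter (3,1) at t=0.7159 ← occupied
  → r_3 = 0.7159
beam 4: φ=135°, α=30°
  dir = (cos 30°, sin 30°) = (0.8660, 0.5000); from cell (3,2)
  next x-line at t=0.9353, next y-line at t=0.7600; Δt_x=1.1547, Δt_y=2.0000
    y: enter (3,3) at t=0.7600
    x: enter (4,3) at t=0.9353
    x: enter (5,3) at t=2.0900
    y: enter (5,4) at t=2.7600
    x: enter (6,4) at t=3.2447
    x: enter (7,4) at t=4.3994 ← occupied
  → r_4 = 4.3994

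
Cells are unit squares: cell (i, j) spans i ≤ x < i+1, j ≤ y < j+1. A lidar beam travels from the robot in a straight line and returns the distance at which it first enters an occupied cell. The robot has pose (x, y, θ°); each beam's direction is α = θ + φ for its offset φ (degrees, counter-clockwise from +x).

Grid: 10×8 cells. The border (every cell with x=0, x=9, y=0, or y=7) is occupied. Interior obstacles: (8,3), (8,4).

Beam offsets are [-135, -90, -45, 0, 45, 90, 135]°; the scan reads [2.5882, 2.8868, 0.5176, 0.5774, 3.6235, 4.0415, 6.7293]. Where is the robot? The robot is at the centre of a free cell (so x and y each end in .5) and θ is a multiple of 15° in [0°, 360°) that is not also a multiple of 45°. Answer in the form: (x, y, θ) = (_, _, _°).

Enumerate (i+0.5, j+0.5, θ) over the 46 free cells and 16 admissible headings. For each, cast all 7 beams and compare to the given ranges.
  (6.5, 4.5, 195°): beam 1 = 2.8868 ≠ 2.5882 ✗
  (1.5, 6.5, 150°): beam 1 = 1.9319 ≠ 2.5882 ✗
  (8.5, 2.5, 150°): beam 1 = 0.5176 ≠ 2.5882 ✗
  (7.5, 1.5, 165°): beam 1 = 1.7321 ≠ 2.5882 ✗
  (4.5, 1.5, 75°): beam 1 = 0.5774 ≠ 2.5882 ✗
  …
  (7.5, 3.5, 30°): r_1=2.5882, r_2=2.8868, r_3=0.5176, r_4=0.5774, r_5=3.6235, r_6=4.0415, r_7=6.7293 — all match ✓
Unique over the lattice → pose = (7.5, 3.5, 30°).

(x, y, θ) = (7.5, 3.5, 30°)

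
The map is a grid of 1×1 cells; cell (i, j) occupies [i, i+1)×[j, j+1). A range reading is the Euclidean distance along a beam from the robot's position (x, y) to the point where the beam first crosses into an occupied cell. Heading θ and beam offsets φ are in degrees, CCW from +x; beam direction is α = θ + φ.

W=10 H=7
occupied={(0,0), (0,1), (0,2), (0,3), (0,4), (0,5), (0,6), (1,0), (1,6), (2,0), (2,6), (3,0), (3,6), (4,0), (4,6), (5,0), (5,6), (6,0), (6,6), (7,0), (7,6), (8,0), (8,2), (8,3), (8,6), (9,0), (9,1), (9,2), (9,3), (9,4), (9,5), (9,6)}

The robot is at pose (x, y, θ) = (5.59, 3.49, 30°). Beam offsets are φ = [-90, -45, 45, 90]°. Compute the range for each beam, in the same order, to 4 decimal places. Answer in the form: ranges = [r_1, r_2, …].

ranges = [2.8752, 2.4950, 2.5985, 2.8983]

beam 1: φ=-90°, α=300°
  cosα=0.5000 sinα=-0.8660 | (5,3) | tMaxX 0.8200 tMaxY 0.5658 | tΔX 2.0000 tΔY 1.1547
    t=0.5658 [y] (5,2)
    t=0.8200 [x] (6,2)
    t=1.7205 [y] (6,1)
    t=2.8200 [x] (7,1)
    t=2.8752 [y] (7,0) — stop
  → r_1 = 2.8752
beam 2: φ=-45°, α=345°
  cosα=0.9659 sinα=-0.2588 | (5,3) | tMaxX 0.4245 tMaxY 1.8932 | tΔX 1.0353 tΔY 3.8637
    t=0.4245 [x] (6,3)
    t=1.4597 [x] (7,3)
    t=1.8932 [y] (7,2)
    t=2.4950 [x] (8,2) — stop
  → r_2 = 2.4950
beam 3: φ=45°, α=75°
  cosα=0.2588 sinα=0.9659 | (5,3) | tMaxX 1.5841 tMaxY 0.5280 | tΔX 3.8637 tΔY 1.0353
    t=0.5280 [y] (5,4)
    t=1.5633 [y] (5,5)
    t=1.5841 [x] (6,5)
    t=2.5985 [y] (6,6) — stop
  → r_3 = 2.5985
beam 4: φ=90°, α=120°
  cosα=-0.5000 sinα=0.8660 | (5,3) | tMaxX 1.1800 tMaxY 0.5889 | tΔX 2.0000 tΔY 1.1547
    t=0.5889 [y] (5,4)
    t=1.1800 [x] (4,4)
    t=1.7436 [y] (4,5)
    t=2.8983 [y] (4,6) — stop
  → r_4 = 2.8983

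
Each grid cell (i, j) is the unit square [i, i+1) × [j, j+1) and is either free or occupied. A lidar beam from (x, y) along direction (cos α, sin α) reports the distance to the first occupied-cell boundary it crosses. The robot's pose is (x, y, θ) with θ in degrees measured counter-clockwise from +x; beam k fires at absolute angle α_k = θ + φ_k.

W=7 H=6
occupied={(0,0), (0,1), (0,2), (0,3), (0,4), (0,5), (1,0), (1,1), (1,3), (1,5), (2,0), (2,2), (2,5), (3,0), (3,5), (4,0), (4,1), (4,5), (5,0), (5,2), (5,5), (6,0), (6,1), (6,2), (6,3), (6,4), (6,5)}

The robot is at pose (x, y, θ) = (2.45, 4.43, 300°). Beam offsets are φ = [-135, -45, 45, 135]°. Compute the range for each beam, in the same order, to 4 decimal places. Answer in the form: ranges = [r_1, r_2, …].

beam 1: φ=-135°, α=165°
  cosα=-0.9659 sinα=0.2588 | (2,4) | tMaxX 0.4659 tMaxY 2.2023 | tΔX 1.0353 tΔY 3.8637
    t=0.4659 [x] (1,4)
    t=1.5012 [x] (0,4) — stop
  → r_1 = 1.5012
beam 2: φ=-45°, α=255°
  cosα=-0.2588 sinα=-0.9659 | (2,4) | tMaxX 1.7387 tMaxY 0.4452 | tΔX 3.8637 tΔY 1.0353
    t=0.4452 [y] (2,3)
    t=1.4804 [y] (2,2) — stop
  → r_2 = 1.4804
beam 3: φ=45°, α=345°
  cosα=0.9659 sinα=-0.2588 | (2,4) | tMaxX 0.5694 tMaxY 1.6614 | tΔX 1.0353 tΔY 3.8637
    t=0.5694 [x] (3,4)
    t=1.6047 [x] (4,4)
    t=1.6614 [y] (4,3)
    t=2.6400 [x] (5,3)
    t=3.6752 [x] (6,3) — stop
  → r_3 = 3.6752
beam 4: φ=135°, α=75°
  cosα=0.2588 sinα=0.9659 | (2,4) | tMaxX 2.1250 tMaxY 0.5901 | tΔX 3.8637 tΔY 1.0353
    t=0.5901 [y] (2,5) — stop
  → r_4 = 0.5901

ranges = [1.5012, 1.4804, 3.6752, 0.5901]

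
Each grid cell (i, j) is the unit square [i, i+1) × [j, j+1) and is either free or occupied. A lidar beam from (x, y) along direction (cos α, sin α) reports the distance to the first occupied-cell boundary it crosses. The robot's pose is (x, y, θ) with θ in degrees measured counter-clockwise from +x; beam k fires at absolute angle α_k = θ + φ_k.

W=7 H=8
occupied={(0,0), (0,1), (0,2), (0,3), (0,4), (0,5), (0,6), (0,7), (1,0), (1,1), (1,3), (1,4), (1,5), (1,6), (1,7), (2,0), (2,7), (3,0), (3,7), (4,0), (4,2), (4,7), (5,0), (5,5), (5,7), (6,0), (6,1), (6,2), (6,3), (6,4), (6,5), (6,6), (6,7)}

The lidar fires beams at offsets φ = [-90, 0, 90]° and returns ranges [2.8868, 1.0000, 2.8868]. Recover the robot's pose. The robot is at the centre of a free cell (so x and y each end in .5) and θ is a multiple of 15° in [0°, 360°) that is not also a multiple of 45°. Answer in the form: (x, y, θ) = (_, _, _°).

(x, y, θ) = (3.5, 3.5, 300°)

Candidates: 23 free-cell centres × 16 headings = 368 poses. Raycast each; keep the one whose scan matches to 4 dp.
  (2.5, 2.5, 165°): beam 1 = 4.6587 ≠ 2.8868 ✗
  (3.5, 1.5, 165°): beam 1 = 5.6940 ≠ 2.8868 ✗
  (4.5, 4.5, 240°): beam 2 = 4.0415 ≠ 1.0000 ✗
  (4.5, 1.5, 150°): beam 1 = 0.5774 ≠ 2.8868 ✗
  …
  (3.5, 3.5, 300°): r_1=2.8868, r_2=1.0000, r_3=2.8868 — all match ✓
Unique over the lattice → pose = (3.5, 3.5, 300°).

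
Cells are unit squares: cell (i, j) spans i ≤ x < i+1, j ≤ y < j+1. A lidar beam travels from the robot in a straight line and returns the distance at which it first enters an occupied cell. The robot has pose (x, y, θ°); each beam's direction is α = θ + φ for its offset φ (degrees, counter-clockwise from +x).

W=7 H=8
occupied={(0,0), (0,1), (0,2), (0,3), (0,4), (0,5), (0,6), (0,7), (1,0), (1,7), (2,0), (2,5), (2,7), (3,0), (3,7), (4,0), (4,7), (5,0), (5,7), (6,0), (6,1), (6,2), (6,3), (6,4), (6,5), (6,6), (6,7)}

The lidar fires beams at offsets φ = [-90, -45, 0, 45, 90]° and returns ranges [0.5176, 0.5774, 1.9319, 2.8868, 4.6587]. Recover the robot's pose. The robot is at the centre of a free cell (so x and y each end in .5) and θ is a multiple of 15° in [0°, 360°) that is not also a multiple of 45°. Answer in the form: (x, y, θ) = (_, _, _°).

Enumerate (i+0.5, j+0.5, θ) over the 29 free cells and 16 admissible headings. For each, cast all 5 beams and compare to the given ranges.
  (2.5, 3.5, 330°): beam 1 = 2.8868 ≠ 0.5176 ✗
  (3.5, 1.5, 60°): beam 1 = 1.0000 ≠ 0.5176 ✗
  (5.5, 5.5, 15°): beam 1 = 1.9319 ≠ 0.5176 ✗
  …
  (1.5, 3.5, 255°): r_1=0.5176, r_2=0.5774, r_3=1.9319, r_4=2.8868, r_5=4.6587 — all match ✓
Unique over the lattice → pose = (1.5, 3.5, 255°).

(x, y, θ) = (1.5, 3.5, 255°)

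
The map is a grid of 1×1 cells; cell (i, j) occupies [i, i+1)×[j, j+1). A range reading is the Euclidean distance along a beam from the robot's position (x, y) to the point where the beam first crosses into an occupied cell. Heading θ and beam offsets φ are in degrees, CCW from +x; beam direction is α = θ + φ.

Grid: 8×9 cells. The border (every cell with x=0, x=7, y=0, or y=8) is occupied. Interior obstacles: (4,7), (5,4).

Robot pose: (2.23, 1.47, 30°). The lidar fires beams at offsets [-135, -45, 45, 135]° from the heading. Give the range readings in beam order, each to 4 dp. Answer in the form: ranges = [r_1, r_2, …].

beam 1: φ=-135°, α=255°
  d=(-0.2588,-0.9659)  start (2,1)  tX=0.8887 tY=0.4866  stride 1/|dx|=3.8637 1/|dy|=1.0353
    cross y-line → (2,0), t=0.4866 (wall)
  → r_1 = 0.4866
beam 2: φ=-45°, α=345°
  d=(0.9659,-0.2588)  start (2,1)  tX=0.7972 tY=1.8159  stride 1/|dx|=1.0353 1/|dy|=3.8637
    cross x-line → (3,1), t=0.7972
    cross y-line → (3,0), t=1.8159 (wall)
  → r_2 = 1.8159
beam 3: φ=45°, α=75°
  d=(0.2588,0.9659)  start (2,1)  tX=2.9751 tY=0.5487  stride 1/|dx|=3.8637 1/|dy|=1.0353
    cross y-line → (2,2), t=0.5487
    cross y-line → (2,3), t=1.5840
    cross y-line → (2,4), t=2.6192
    cross x-line → (3,4), t=2.9751
    cross y-line → (3,5), t=3.6545
    cross y-line → (3,6), t=4.6898
    cross y-line → (3,7), t=5.7251
    cross y-line → (3,8), t=6.7604 (wall)
  → r_3 = 6.7604
beam 4: φ=135°, α=165°
  d=(-0.9659,0.2588)  start (2,1)  tX=0.2381 tY=2.0478  stride 1/|dx|=1.0353 1/|dy|=3.8637
    cross x-line → (1,1), t=0.2381
    cross x-line → (0,1), t=1.2734 (wall)
  → r_4 = 1.2734

ranges = [0.4866, 1.8159, 6.7604, 1.2734]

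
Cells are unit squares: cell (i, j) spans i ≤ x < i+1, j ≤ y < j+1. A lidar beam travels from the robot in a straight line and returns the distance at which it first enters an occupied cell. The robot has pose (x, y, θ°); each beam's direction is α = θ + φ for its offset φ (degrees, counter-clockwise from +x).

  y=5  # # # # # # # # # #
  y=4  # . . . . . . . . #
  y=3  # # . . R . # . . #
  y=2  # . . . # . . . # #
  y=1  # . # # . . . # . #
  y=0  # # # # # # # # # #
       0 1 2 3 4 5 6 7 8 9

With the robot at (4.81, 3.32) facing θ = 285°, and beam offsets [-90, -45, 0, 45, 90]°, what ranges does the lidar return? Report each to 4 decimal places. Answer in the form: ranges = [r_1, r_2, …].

ranges = [3.9444, 0.3695, 0.3313, 2.6400, 1.2320]

beam 1: φ=-90°, α=195°
  direction (-0.9659, -0.2588); cell (4,3); t to first gridline: x 0.8386, y 1.2364 (then +1.0353 / +3.8637)
    (3,3) via x @ 0.8386
    (3,2) via y @ 1.2364
    (2,2) via x @ 1.8738
    (1,2) via x @ 2.9091
    (0,2) via x @ 3.9444  # hit
  → r_1 = 3.9444
beam 2: φ=-45°, α=240°
  direction (-0.5000, -0.8660); cell (4,3); t to first gridline: x 1.6200, y 0.3695 (then +2.0000 / +1.1547)
    (4,2) via y @ 0.3695  # hit
  → r_2 = 0.3695
beam 3: φ=0°, α=285°
  direction (0.2588, -0.9659); cell (4,3); t to first gridline: x 0.7341, y 0.3313 (then +3.8637 / +1.0353)
    (4,2) via y @ 0.3313  # hit
  → r_3 = 0.3313
beam 4: φ=45°, α=330°
  direction (0.8660, -0.5000); cell (4,3); t to first gridline: x 0.2194, y 0.6400 (then +1.1547 / +2.0000)
    (5,3) via x @ 0.2194
    (5,2) via y @ 0.6400
    (6,2) via x @ 1.3741
    (7,2) via x @ 2.5288
    (7,1) via y @ 2.6400  # hit
  → r_4 = 2.6400
beam 5: φ=90°, α=15°
  direction (0.9659, 0.2588); cell (4,3); t to first gridline: x 0.1967, y 2.6273 (then +1.0353 / +3.8637)
    (5,3) via x @ 0.1967
    (6,3) via x @ 1.2320  # hit
  → r_5 = 1.2320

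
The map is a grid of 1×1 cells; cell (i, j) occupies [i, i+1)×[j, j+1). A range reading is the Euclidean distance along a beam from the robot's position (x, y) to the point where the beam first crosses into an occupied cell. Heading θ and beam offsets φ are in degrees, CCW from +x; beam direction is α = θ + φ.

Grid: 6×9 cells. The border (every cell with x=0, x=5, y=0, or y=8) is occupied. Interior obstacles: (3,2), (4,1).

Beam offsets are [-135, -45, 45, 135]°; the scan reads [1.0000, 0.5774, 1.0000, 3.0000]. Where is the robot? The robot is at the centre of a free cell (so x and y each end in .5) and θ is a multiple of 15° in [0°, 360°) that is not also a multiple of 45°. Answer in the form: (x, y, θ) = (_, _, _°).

(x, y, θ) = (2.5, 1.5, 345°)

Enumerate (i+0.5, j+0.5, θ) over the 26 free cells and 16 admissible headings. For each, cast all 4 beams and compare to the given ranges.
  (4.5, 3.5, 255°): beam 1 = 5.1962 ≠ 1.0000 ✗
  (1.5, 4.5, 345°): beam 1 = 0.5774 ≠ 1.0000 ✗
  (2.5, 6.5, 15°): beam 1 = 3.0000 ≠ 1.0000 ✗
  …
  (2.5, 1.5, 345°): r_1=1.0000, r_2=0.5774, r_3=1.0000, r_4=3.0000 — all match ✓
No second candidate reproduces the full scan.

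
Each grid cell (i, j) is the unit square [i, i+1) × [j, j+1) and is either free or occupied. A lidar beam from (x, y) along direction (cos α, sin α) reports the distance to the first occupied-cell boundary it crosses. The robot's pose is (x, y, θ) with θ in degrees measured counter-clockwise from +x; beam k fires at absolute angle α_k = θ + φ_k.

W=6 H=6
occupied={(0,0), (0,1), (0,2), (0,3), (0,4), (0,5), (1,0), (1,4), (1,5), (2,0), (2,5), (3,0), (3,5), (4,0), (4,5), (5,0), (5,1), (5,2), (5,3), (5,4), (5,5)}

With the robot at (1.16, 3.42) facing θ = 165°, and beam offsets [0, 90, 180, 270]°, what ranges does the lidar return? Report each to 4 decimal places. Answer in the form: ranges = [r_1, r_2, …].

beam 1: φ=0°, α=165°
  dir = (cos 165°, sin 165°) = (-0.9659, 0.2588); from cell (1,3)
  next x-line at t=0.1656, next y-line at t=2.2409; Δt_x=1.0353, Δt_y=3.8637
    x: enter (0,3) at t=0.1656 ← occupied
  → r_1 = 0.1656
beam 2: φ=90°, α=255°
  dir = (cos 255°, sin 255°) = (-0.2588, -0.9659); from cell (1,3)
  next x-line at t=0.6182, next y-line at t=0.4348; Δt_x=3.8637, Δt_y=1.0353
    y: enter (1,2) at t=0.4348
    x: enter (0,2) at t=0.6182 ← occupied
  → r_2 = 0.6182
beam 3: φ=180°, α=345°
  dir = (cos 345°, sin 345°) = (0.9659, -0.2588); from cell (1,3)
  next x-line at t=0.8696, next y-line at t=1.6228; Δt_x=1.0353, Δt_y=3.8637
    x: enter (2,3) at t=0.8696
    y: enter (2,2) at t=1.6228
    x: enter (3,2) at t=1.9049
    x: enter (4,2) at t=2.9402
    x: enter (5,2) at t=3.9755 ← occupied
  → r_3 = 3.9755
beam 4: φ=270°, α=75°
  dir = (cos 75°, sin 75°) = (0.2588, 0.9659); from cell (1,3)
  next x-line at t=3.2455, next y-line at t=0.6005; Δt_x=3.8637, Δt_y=1.0353
    y: enter (1,4) at t=0.6005 ← occupied
  → r_4 = 0.6005

ranges = [0.1656, 0.6182, 3.9755, 0.6005]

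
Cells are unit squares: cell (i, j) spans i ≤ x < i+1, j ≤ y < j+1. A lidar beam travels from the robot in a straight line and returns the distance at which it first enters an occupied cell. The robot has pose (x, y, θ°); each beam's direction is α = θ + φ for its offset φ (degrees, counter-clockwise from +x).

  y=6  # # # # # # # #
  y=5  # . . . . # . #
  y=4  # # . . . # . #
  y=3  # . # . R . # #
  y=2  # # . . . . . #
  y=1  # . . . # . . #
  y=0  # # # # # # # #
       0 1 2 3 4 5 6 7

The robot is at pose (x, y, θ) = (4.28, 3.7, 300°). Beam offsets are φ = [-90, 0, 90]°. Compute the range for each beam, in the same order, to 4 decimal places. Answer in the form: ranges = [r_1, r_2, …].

ranges = [2.6327, 3.1177, 0.8314]

beam 1: φ=-90°, α=210°
  dir = (cos 210°, sin 210°) = (-0.8660, -0.5000); from cell (4,3)
  next x-line at t=0.3233, next y-line at t=1.4000; Δt_x=1.1547, Δt_y=2.0000
    x: enter (3,3) at t=0.3233
    y: enter (3,2) at t=1.4000
    x: enter (2,2) at t=1.4780
    x: enter (1,2) at t=2.6327 ← occupied
  → r_1 = 2.6327
beam 2: φ=0°, α=300°
  dir = (cos 300°, sin 300°) = (0.5000, -0.8660); from cell (4,3)
  next x-line at t=1.4400, next y-line at t=0.8083; Δt_x=2.0000, Δt_y=1.1547
    y: enter (4,2) at t=0.8083
    x: enter (5,2) at t=1.4400
    y: enter (5,1) at t=1.9630
    y: enter (5,0) at t=3.1177 ← occupied
  → r_2 = 3.1177
beam 3: φ=90°, α=30°
  dir = (cos 30°, sin 30°) = (0.8660, 0.5000); from cell (4,3)
  next x-line at t=0.8314, next y-line at t=0.6000; Δt_x=1.1547, Δt_y=2.0000
    y: enter (4,4) at t=0.6000
    x: enter (5,4) at t=0.8314 ← occupied
  → r_3 = 0.8314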